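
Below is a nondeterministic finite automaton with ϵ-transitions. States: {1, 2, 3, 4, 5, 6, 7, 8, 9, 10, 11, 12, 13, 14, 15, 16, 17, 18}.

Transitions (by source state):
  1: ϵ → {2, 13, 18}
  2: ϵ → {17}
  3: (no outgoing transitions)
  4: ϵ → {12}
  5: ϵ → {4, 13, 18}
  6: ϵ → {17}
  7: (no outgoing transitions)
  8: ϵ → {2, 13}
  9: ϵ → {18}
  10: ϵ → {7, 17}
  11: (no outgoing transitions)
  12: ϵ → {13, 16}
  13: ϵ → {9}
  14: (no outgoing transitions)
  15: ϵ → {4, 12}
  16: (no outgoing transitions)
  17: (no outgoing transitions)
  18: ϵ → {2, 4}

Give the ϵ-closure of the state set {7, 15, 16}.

Start with {7, 15, 16}.
From 15 via ϵ: add 4, 12.
From 12 via ϵ: add 13.
From 13 via ϵ: add 9.
From 9 via ϵ: add 18.
From 18 via ϵ: add 2.
From 2 via ϵ: add 17.
No new states can be added; the closed set is {2, 4, 7, 9, 12, 13, 15, 16, 17, 18}.

{2, 4, 7, 9, 12, 13, 15, 16, 17, 18}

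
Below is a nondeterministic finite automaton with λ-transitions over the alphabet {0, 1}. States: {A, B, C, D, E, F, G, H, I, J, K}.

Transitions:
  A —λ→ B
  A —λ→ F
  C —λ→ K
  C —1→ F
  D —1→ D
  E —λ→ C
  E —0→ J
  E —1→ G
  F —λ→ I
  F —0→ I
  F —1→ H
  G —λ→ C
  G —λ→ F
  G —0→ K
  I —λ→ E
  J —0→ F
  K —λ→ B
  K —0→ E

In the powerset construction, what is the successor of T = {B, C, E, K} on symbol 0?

{B, C, E, J, K}

E on 0 → {J}.
K on 0 → {E}.
No 0-transition from B, C.
Union after reading 0: {E, J}.
Now take the λ-closure:
From E via λ: add C.
From C via λ: add K.
From K via λ: add B.
No new states can be added; the closed set is {B, C, E, J, K}.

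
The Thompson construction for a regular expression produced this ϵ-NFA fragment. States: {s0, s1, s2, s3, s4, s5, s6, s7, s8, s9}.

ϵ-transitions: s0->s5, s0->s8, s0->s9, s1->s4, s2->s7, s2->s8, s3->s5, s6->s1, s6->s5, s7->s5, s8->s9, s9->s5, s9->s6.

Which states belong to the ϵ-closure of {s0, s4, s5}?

Start with {s0, s4, s5}.
From s0 via ϵ: add s8, s9.
From s9 via ϵ: add s6.
From s6 via ϵ: add s1.
No new states can be added; the closed set is {s0, s1, s4, s5, s6, s8, s9}.

{s0, s1, s4, s5, s6, s8, s9}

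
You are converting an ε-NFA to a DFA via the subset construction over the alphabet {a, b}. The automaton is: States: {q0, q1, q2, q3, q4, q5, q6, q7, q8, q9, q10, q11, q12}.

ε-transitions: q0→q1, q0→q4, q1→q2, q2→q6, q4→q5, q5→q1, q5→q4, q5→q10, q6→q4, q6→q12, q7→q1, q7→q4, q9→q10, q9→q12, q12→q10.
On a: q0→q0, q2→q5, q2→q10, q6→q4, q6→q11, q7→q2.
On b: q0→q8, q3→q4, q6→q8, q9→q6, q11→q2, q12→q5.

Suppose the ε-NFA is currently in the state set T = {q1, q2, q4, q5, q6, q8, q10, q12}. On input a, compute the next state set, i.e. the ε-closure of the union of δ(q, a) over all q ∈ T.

q2 on a → {q5, q10}.
q6 on a → {q4, q11}.
No a-transition from q1, q4, q5, q8, q10, q12.
Union after reading a: {q4, q5, q10, q11}.
Now take the ε-closure:
From q5 via ε: add q1.
From q1 via ε: add q2.
From q2 via ε: add q6.
From q6 via ε: add q12.
No new states can be added; the closed set is {q1, q2, q4, q5, q6, q10, q11, q12}.

{q1, q2, q4, q5, q6, q10, q11, q12}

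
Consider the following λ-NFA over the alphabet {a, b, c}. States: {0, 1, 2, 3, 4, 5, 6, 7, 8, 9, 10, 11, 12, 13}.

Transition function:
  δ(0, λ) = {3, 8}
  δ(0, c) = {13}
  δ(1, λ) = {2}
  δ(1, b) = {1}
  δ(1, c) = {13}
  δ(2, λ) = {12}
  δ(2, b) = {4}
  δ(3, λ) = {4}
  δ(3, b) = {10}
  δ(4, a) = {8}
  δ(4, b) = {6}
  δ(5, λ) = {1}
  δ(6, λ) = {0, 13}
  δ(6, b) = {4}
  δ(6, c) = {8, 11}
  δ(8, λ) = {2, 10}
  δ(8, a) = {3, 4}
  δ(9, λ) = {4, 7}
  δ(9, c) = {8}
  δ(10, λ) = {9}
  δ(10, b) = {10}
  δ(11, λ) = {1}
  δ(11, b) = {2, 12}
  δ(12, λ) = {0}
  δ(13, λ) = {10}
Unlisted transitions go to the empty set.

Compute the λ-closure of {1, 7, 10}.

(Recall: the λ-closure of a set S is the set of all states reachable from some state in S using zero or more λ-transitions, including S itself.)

Start with {1, 7, 10}.
From 1 via λ: add 2.
From 10 via λ: add 9.
From 2 via λ: add 12.
From 9 via λ: add 4.
From 12 via λ: add 0.
From 0 via λ: add 3, 8.
No new states can be added; the closed set is {0, 1, 2, 3, 4, 7, 8, 9, 10, 12}.

{0, 1, 2, 3, 4, 7, 8, 9, 10, 12}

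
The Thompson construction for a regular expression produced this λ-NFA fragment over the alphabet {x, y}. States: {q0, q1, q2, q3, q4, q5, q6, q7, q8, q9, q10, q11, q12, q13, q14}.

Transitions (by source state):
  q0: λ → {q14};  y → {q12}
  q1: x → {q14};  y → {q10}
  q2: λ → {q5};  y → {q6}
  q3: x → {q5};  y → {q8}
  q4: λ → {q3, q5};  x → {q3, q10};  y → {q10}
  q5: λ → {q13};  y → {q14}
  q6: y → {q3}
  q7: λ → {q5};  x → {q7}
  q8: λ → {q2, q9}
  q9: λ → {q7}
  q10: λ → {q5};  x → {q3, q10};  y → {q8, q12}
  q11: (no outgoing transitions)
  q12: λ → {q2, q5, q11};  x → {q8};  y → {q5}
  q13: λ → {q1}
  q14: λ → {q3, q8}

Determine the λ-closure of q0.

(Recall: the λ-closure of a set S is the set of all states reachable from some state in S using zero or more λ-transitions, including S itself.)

Start with {q0}.
From q0 via λ: add q14.
From q14 via λ: add q3, q8.
From q8 via λ: add q2, q9.
From q2 via λ: add q5.
From q9 via λ: add q7.
From q5 via λ: add q13.
From q13 via λ: add q1.
No new states can be added; the closed set is {q0, q1, q2, q3, q5, q7, q8, q9, q13, q14}.

{q0, q1, q2, q3, q5, q7, q8, q9, q13, q14}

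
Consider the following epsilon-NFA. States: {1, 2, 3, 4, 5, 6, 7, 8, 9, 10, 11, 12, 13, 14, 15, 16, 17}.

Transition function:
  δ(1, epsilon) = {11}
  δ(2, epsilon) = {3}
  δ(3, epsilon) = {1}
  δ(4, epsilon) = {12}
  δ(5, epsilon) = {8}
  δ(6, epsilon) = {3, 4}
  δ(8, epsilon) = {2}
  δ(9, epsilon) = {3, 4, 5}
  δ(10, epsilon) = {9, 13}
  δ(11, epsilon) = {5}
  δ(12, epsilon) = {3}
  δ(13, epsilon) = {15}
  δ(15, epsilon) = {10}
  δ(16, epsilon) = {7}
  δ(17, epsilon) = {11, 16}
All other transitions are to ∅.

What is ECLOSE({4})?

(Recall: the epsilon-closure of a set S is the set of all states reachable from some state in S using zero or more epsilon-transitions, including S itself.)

Start with {4}.
From 4 via epsilon: add 12.
From 12 via epsilon: add 3.
From 3 via epsilon: add 1.
From 1 via epsilon: add 11.
From 11 via epsilon: add 5.
From 5 via epsilon: add 8.
From 8 via epsilon: add 2.
No new states can be added; the closed set is {1, 2, 3, 4, 5, 8, 11, 12}.

{1, 2, 3, 4, 5, 8, 11, 12}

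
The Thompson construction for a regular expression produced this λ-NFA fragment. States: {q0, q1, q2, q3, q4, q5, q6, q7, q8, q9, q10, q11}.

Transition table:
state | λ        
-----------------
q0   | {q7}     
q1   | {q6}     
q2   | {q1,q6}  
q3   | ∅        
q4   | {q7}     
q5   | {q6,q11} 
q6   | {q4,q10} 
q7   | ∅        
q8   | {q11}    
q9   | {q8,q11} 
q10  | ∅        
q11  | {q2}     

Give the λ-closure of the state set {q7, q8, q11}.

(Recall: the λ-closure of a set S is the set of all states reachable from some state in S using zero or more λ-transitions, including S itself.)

Start with {q7, q8, q11}.
From q11 via λ: add q2.
From q2 via λ: add q1, q6.
From q6 via λ: add q4, q10.
No new states can be added; the closed set is {q1, q2, q4, q6, q7, q8, q10, q11}.

{q1, q2, q4, q6, q7, q8, q10, q11}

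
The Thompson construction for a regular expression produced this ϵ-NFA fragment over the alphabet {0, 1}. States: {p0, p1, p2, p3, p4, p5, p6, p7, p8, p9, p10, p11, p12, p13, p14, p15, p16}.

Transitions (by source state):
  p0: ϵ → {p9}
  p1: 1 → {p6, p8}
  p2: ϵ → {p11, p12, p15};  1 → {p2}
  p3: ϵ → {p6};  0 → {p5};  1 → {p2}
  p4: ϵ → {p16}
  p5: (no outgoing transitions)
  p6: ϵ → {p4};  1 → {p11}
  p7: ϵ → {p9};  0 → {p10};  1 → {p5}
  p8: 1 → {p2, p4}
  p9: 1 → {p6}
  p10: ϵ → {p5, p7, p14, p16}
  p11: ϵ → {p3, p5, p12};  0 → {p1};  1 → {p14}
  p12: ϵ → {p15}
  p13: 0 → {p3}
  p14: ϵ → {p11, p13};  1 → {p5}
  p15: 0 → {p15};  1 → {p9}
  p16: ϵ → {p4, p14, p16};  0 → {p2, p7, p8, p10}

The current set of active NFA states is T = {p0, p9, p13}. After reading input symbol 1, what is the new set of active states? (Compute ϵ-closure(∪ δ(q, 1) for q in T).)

{p3, p4, p5, p6, p11, p12, p13, p14, p15, p16}

p9 on 1 → {p6}.
No 1-transition from p0, p13.
Union after reading 1: {p6}.
Now take the ϵ-closure:
From p6 via ϵ: add p4.
From p4 via ϵ: add p16.
From p16 via ϵ: add p14.
From p14 via ϵ: add p11, p13.
From p11 via ϵ: add p3, p5, p12.
From p12 via ϵ: add p15.
No new states can be added; the closed set is {p3, p4, p5, p6, p11, p12, p13, p14, p15, p16}.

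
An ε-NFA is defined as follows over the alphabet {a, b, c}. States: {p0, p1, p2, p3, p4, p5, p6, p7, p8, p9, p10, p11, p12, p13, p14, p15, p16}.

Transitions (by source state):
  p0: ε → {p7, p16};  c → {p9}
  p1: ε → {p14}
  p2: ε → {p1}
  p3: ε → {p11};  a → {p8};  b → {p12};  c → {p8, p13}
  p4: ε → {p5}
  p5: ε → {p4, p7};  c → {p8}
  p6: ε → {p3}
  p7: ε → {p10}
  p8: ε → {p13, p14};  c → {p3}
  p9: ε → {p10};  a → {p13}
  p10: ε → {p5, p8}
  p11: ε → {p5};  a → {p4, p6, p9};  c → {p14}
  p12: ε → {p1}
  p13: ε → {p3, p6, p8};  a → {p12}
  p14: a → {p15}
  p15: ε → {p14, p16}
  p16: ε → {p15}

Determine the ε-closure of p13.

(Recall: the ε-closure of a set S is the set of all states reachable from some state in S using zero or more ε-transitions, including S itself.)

Start with {p13}.
From p13 via ε: add p3, p6, p8.
From p3 via ε: add p11.
From p8 via ε: add p14.
From p11 via ε: add p5.
From p5 via ε: add p4, p7.
From p7 via ε: add p10.
No new states can be added; the closed set is {p3, p4, p5, p6, p7, p8, p10, p11, p13, p14}.

{p3, p4, p5, p6, p7, p8, p10, p11, p13, p14}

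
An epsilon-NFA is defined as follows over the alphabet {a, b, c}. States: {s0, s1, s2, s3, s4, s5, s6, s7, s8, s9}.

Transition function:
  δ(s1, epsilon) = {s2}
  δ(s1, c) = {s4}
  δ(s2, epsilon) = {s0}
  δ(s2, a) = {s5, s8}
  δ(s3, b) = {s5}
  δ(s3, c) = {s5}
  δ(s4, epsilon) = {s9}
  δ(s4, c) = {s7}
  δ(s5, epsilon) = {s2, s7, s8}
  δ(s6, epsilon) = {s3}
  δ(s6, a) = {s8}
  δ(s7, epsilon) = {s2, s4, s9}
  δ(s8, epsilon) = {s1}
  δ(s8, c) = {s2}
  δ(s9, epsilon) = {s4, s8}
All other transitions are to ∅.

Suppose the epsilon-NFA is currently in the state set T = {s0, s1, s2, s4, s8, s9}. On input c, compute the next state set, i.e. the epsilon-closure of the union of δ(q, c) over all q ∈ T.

{s0, s1, s2, s4, s7, s8, s9}

s1 on c → {s4}.
s4 on c → {s7}.
s8 on c → {s2}.
No c-transition from s0, s2, s9.
Union after reading c: {s2, s4, s7}.
Now take the epsilon-closure:
From s2 via epsilon: add s0.
From s4 via epsilon: add s9.
From s9 via epsilon: add s8.
From s8 via epsilon: add s1.
No new states can be added; the closed set is {s0, s1, s2, s4, s7, s8, s9}.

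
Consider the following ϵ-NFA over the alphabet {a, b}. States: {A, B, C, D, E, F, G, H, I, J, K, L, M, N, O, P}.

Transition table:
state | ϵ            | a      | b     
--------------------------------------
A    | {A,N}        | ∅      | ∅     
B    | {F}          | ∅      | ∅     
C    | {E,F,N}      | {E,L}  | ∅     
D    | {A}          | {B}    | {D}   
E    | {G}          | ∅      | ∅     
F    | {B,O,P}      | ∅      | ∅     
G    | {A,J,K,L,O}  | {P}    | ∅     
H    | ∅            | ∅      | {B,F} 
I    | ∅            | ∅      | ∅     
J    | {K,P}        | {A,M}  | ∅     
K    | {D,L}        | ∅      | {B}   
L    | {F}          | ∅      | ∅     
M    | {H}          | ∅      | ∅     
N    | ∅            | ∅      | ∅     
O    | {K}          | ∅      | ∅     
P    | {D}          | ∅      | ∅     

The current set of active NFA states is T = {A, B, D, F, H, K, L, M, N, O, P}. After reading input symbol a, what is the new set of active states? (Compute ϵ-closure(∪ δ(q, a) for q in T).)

{A, B, D, F, K, L, N, O, P}

D on a → {B}.
No a-transition from A, B, F, H, K, L, M, N, O, P.
Union after reading a: {B}.
Now take the ϵ-closure:
From B via ϵ: add F.
From F via ϵ: add O, P.
From O via ϵ: add K.
From P via ϵ: add D.
From D via ϵ: add A.
From K via ϵ: add L.
From A via ϵ: add N.
No new states can be added; the closed set is {A, B, D, F, K, L, N, O, P}.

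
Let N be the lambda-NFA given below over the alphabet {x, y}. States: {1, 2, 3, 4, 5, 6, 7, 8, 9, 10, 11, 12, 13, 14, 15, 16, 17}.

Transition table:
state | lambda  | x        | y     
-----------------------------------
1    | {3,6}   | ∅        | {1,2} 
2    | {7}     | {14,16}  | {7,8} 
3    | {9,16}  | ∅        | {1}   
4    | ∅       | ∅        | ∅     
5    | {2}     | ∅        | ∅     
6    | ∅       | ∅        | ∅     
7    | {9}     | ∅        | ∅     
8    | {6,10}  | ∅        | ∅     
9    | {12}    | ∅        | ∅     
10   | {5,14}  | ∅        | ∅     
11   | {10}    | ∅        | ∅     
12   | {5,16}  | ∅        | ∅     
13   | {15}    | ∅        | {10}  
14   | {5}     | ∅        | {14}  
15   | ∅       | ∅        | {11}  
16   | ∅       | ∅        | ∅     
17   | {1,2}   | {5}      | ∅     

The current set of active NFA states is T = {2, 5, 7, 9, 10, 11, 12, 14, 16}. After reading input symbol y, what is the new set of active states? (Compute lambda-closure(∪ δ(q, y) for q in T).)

{2, 5, 6, 7, 8, 9, 10, 12, 14, 16}

2 on y → {7, 8}.
14 on y → {14}.
No y-transition from 5, 7, 9, 10, 11, 12, 16.
Union after reading y: {7, 8, 14}.
Now take the lambda-closure:
From 7 via lambda: add 9.
From 8 via lambda: add 6, 10.
From 14 via lambda: add 5.
From 5 via lambda: add 2.
From 9 via lambda: add 12.
From 12 via lambda: add 16.
No new states can be added; the closed set is {2, 5, 6, 7, 8, 9, 10, 12, 14, 16}.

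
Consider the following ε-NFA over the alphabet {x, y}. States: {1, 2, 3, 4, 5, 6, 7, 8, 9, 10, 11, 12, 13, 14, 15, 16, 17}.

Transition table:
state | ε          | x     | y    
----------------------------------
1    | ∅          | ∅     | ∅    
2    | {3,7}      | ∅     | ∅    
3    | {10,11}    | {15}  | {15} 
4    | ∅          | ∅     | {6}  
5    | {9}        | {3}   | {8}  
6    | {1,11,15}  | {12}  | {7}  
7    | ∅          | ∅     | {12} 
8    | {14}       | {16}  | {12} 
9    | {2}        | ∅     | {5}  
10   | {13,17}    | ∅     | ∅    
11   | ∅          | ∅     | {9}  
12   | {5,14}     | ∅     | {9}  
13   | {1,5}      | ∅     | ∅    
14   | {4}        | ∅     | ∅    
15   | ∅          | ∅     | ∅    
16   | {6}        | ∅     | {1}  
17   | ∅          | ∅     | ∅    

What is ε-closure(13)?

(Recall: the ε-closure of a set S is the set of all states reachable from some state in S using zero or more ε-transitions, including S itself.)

{1, 2, 3, 5, 7, 9, 10, 11, 13, 17}

Start with {13}.
From 13 via ε: add 1, 5.
From 5 via ε: add 9.
From 9 via ε: add 2.
From 2 via ε: add 3, 7.
From 3 via ε: add 10, 11.
From 10 via ε: add 17.
No new states can be added; the closed set is {1, 2, 3, 5, 7, 9, 10, 11, 13, 17}.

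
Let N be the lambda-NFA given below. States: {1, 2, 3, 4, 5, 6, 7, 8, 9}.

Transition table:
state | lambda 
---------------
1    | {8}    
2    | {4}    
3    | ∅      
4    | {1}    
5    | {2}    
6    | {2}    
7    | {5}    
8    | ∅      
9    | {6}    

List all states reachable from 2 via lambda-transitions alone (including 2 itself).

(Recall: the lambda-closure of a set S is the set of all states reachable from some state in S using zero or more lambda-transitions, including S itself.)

Start with {2}.
From 2 via lambda: add 4.
From 4 via lambda: add 1.
From 1 via lambda: add 8.
No new states can be added; the closed set is {1, 2, 4, 8}.

{1, 2, 4, 8}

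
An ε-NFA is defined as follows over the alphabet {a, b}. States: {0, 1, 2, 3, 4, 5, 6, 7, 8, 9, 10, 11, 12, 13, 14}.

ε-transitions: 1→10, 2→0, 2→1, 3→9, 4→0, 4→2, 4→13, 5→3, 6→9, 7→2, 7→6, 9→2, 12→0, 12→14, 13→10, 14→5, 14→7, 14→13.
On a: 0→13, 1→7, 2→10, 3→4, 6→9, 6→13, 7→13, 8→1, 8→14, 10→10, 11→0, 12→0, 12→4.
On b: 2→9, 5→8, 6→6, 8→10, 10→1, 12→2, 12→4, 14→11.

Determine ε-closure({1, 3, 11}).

{0, 1, 2, 3, 9, 10, 11}

Start with {1, 3, 11}.
From 1 via ε: add 10.
From 3 via ε: add 9.
From 9 via ε: add 2.
From 2 via ε: add 0.
No new states can be added; the closed set is {0, 1, 2, 3, 9, 10, 11}.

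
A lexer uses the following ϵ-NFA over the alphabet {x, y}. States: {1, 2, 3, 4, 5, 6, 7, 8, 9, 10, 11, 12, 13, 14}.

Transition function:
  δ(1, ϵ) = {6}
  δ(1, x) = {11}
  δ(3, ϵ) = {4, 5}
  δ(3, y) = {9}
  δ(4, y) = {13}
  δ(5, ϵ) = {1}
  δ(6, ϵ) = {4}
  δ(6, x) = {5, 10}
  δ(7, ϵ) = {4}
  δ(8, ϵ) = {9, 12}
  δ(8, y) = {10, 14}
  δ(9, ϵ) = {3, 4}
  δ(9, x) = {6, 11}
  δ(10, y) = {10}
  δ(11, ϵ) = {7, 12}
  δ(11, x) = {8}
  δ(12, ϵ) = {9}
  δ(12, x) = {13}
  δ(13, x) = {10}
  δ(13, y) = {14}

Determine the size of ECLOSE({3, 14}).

Start with {3, 14}.
From 3 via ϵ: add 4, 5.
From 5 via ϵ: add 1.
From 1 via ϵ: add 6.
ϵ-closure = {1, 3, 4, 5, 6, 14}, which has 6 states.

6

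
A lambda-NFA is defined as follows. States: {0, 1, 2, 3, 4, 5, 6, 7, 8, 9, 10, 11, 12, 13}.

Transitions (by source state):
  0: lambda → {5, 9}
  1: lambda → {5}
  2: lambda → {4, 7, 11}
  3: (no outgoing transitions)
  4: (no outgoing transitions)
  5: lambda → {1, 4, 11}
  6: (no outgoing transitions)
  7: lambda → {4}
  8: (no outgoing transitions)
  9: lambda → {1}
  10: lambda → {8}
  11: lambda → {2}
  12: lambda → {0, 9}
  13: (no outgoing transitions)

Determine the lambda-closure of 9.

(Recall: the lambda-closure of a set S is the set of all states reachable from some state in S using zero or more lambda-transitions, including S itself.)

Start with {9}.
From 9 via lambda: add 1.
From 1 via lambda: add 5.
From 5 via lambda: add 4, 11.
From 11 via lambda: add 2.
From 2 via lambda: add 7.
No new states can be added; the closed set is {1, 2, 4, 5, 7, 9, 11}.

{1, 2, 4, 5, 7, 9, 11}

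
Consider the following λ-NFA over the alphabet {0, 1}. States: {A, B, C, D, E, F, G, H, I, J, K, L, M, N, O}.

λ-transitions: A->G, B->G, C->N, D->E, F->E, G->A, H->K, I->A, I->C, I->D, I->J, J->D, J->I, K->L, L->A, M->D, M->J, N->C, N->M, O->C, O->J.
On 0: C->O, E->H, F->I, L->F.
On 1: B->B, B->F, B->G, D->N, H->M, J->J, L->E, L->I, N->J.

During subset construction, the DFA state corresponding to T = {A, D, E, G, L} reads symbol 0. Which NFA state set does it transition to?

{A, E, F, G, H, K, L}

E on 0 → {H}.
L on 0 → {F}.
No 0-transition from A, D, G.
Union after reading 0: {F, H}.
Now take the λ-closure:
From F via λ: add E.
From H via λ: add K.
From K via λ: add L.
From L via λ: add A.
From A via λ: add G.
No new states can be added; the closed set is {A, E, F, G, H, K, L}.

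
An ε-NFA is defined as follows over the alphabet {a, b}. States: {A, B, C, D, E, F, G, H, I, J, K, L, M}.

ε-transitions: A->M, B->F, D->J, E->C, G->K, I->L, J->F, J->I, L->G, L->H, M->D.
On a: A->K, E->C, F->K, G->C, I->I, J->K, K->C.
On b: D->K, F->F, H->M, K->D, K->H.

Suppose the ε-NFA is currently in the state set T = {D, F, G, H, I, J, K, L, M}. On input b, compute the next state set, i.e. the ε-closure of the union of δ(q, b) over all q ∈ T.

D on b → {K}.
F on b → {F}.
H on b → {M}.
K on b → {D, H}.
No b-transition from G, I, J, L, M.
Union after reading b: {D, F, H, K, M}.
Now take the ε-closure:
From D via ε: add J.
From J via ε: add I.
From I via ε: add L.
From L via ε: add G.
No new states can be added; the closed set is {D, F, G, H, I, J, K, L, M}.

{D, F, G, H, I, J, K, L, M}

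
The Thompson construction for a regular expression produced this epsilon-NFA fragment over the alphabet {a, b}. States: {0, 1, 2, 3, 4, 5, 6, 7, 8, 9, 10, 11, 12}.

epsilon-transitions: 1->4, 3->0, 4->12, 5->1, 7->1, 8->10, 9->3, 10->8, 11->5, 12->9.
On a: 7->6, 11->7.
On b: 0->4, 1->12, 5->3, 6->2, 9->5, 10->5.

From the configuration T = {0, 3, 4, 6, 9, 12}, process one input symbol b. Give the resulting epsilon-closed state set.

{0, 1, 2, 3, 4, 5, 9, 12}

0 on b → {4}.
6 on b → {2}.
9 on b → {5}.
No b-transition from 3, 4, 12.
Union after reading b: {2, 4, 5}.
Now take the epsilon-closure:
From 4 via epsilon: add 12.
From 5 via epsilon: add 1.
From 12 via epsilon: add 9.
From 9 via epsilon: add 3.
From 3 via epsilon: add 0.
No new states can be added; the closed set is {0, 1, 2, 3, 4, 5, 9, 12}.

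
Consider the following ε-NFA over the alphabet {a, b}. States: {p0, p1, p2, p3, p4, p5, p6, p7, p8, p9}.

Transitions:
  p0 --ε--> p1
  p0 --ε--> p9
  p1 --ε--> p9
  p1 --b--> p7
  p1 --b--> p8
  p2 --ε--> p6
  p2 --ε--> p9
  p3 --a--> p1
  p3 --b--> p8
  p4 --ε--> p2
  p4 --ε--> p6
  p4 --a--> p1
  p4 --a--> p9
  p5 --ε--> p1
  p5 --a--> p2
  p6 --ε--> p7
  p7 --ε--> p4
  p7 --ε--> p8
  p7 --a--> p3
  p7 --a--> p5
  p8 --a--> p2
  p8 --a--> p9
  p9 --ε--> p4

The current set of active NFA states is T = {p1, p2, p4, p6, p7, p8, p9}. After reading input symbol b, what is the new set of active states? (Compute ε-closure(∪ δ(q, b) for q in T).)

{p2, p4, p6, p7, p8, p9}

p1 on b → {p7, p8}.
No b-transition from p2, p4, p6, p7, p8, p9.
Union after reading b: {p7, p8}.
Now take the ε-closure:
From p7 via ε: add p4.
From p4 via ε: add p2, p6.
From p2 via ε: add p9.
No new states can be added; the closed set is {p2, p4, p6, p7, p8, p9}.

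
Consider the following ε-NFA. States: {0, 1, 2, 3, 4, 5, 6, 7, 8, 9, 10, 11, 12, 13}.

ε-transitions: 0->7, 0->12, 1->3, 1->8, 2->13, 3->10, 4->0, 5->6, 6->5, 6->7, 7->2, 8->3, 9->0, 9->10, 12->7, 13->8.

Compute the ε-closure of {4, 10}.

{0, 2, 3, 4, 7, 8, 10, 12, 13}

Start with {4, 10}.
From 4 via ε: add 0.
From 0 via ε: add 7, 12.
From 7 via ε: add 2.
From 2 via ε: add 13.
From 13 via ε: add 8.
From 8 via ε: add 3.
No new states can be added; the closed set is {0, 2, 3, 4, 7, 8, 10, 12, 13}.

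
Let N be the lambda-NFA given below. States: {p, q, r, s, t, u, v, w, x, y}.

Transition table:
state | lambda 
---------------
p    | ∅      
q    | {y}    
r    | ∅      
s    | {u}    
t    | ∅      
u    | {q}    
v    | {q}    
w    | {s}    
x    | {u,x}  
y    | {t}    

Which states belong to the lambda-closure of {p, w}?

Start with {p, w}.
From w via lambda: add s.
From s via lambda: add u.
From u via lambda: add q.
From q via lambda: add y.
From y via lambda: add t.
No new states can be added; the closed set is {p, q, s, t, u, w, y}.

{p, q, s, t, u, w, y}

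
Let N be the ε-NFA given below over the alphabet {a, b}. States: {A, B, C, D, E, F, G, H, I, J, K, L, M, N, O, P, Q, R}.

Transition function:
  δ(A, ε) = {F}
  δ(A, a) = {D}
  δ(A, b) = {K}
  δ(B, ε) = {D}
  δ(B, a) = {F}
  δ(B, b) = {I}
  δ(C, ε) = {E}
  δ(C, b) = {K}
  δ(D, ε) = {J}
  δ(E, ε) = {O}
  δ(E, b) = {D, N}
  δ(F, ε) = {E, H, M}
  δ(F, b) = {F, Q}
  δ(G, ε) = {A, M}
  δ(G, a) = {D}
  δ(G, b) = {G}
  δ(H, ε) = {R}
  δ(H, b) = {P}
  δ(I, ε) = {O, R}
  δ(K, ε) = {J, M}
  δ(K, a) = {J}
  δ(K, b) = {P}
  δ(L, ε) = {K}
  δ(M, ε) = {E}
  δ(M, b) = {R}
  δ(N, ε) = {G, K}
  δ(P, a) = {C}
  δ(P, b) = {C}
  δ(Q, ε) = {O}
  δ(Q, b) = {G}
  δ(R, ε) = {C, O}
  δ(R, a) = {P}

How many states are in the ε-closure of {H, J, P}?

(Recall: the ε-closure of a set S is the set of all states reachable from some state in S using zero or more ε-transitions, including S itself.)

7

Start with {H, J, P}.
From H via ε: add R.
From R via ε: add C, O.
From C via ε: add E.
ε-closure = {C, E, H, J, O, P, R}, which has 7 states.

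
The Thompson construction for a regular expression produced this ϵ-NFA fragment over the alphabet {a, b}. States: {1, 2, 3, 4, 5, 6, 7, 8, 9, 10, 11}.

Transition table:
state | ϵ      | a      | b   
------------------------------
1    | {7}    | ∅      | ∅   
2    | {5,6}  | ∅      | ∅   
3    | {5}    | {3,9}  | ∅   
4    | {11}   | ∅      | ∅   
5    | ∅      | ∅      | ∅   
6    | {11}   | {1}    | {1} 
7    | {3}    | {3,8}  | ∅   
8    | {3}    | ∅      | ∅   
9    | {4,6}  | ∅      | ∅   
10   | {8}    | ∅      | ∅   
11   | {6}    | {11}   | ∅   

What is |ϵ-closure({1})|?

Start with {1}.
From 1 via ϵ: add 7.
From 7 via ϵ: add 3.
From 3 via ϵ: add 5.
ϵ-closure = {1, 3, 5, 7}, which has 4 states.

4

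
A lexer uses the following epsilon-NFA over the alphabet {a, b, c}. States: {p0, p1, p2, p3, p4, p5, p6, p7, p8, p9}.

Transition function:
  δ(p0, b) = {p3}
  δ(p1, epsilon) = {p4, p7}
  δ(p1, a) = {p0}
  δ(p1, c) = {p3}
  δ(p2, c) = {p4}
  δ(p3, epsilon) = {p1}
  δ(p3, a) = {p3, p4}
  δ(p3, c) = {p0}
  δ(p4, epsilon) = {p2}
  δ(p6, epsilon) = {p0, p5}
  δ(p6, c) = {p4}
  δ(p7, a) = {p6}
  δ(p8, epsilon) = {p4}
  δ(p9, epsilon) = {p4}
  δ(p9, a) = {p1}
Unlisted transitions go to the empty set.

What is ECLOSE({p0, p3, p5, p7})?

Start with {p0, p3, p5, p7}.
From p3 via epsilon: add p1.
From p1 via epsilon: add p4.
From p4 via epsilon: add p2.
No new states can be added; the closed set is {p0, p1, p2, p3, p4, p5, p7}.

{p0, p1, p2, p3, p4, p5, p7}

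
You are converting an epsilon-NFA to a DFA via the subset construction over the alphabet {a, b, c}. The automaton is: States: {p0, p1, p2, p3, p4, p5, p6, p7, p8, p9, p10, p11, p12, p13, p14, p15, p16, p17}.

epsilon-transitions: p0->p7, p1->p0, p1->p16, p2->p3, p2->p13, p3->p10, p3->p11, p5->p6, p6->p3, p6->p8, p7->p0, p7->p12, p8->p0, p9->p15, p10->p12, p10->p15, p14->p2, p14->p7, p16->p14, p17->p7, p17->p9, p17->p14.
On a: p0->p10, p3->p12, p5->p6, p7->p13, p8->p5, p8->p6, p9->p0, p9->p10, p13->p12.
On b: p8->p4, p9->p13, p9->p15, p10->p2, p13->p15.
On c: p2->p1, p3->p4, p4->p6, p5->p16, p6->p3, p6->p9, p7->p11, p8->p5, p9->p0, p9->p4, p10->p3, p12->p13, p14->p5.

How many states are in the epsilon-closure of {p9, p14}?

Start with {p9, p14}.
From p9 via epsilon: add p15.
From p14 via epsilon: add p2, p7.
From p2 via epsilon: add p3, p13.
From p7 via epsilon: add p0, p12.
From p3 via epsilon: add p10, p11.
epsilon-closure = {p0, p2, p3, p7, p9, p10, p11, p12, p13, p14, p15}, which has 11 states.

11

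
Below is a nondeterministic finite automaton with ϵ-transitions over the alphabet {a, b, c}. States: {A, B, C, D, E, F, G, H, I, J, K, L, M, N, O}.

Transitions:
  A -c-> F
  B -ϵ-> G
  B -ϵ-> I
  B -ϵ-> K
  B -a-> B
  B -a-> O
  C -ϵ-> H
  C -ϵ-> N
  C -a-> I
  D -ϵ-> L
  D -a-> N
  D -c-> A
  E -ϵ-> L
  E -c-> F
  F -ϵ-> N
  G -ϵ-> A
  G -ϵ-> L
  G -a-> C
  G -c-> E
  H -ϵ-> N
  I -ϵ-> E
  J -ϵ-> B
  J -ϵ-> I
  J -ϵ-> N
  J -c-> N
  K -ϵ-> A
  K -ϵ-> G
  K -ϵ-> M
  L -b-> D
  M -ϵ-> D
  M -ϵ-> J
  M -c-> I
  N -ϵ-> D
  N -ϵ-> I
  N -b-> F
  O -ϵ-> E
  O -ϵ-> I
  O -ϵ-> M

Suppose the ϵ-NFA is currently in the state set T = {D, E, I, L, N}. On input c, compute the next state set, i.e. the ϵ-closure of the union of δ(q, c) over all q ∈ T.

{A, D, E, F, I, L, N}

D on c → {A}.
E on c → {F}.
No c-transition from I, L, N.
Union after reading c: {A, F}.
Now take the ϵ-closure:
From F via ϵ: add N.
From N via ϵ: add D, I.
From D via ϵ: add L.
From I via ϵ: add E.
No new states can be added; the closed set is {A, D, E, F, I, L, N}.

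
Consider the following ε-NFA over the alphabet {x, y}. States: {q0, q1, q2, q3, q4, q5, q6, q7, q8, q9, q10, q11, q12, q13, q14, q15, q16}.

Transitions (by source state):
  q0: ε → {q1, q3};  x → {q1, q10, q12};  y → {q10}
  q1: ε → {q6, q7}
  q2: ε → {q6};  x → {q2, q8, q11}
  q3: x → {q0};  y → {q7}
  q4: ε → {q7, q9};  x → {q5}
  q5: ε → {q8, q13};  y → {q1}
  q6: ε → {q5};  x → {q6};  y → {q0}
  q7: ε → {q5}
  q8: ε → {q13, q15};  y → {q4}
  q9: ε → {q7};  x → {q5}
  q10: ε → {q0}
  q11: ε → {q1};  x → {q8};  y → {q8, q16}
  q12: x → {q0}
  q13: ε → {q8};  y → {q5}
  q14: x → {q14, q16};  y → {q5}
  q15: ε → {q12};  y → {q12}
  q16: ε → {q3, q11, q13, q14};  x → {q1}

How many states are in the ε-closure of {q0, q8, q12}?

Start with {q0, q8, q12}.
From q0 via ε: add q1, q3.
From q8 via ε: add q13, q15.
From q1 via ε: add q6, q7.
From q6 via ε: add q5.
ε-closure = {q0, q1, q3, q5, q6, q7, q8, q12, q13, q15}, which has 10 states.

10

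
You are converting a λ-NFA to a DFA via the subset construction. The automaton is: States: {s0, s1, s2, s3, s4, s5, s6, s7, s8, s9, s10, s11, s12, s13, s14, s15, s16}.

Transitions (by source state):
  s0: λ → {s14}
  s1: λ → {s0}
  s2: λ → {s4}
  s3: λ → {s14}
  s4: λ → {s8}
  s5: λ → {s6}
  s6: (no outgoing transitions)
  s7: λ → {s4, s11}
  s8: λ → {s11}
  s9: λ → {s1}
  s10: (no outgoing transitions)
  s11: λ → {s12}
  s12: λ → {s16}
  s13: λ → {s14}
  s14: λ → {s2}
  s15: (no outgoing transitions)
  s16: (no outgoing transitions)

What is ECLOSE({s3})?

Start with {s3}.
From s3 via λ: add s14.
From s14 via λ: add s2.
From s2 via λ: add s4.
From s4 via λ: add s8.
From s8 via λ: add s11.
From s11 via λ: add s12.
From s12 via λ: add s16.
No new states can be added; the closed set is {s2, s3, s4, s8, s11, s12, s14, s16}.

{s2, s3, s4, s8, s11, s12, s14, s16}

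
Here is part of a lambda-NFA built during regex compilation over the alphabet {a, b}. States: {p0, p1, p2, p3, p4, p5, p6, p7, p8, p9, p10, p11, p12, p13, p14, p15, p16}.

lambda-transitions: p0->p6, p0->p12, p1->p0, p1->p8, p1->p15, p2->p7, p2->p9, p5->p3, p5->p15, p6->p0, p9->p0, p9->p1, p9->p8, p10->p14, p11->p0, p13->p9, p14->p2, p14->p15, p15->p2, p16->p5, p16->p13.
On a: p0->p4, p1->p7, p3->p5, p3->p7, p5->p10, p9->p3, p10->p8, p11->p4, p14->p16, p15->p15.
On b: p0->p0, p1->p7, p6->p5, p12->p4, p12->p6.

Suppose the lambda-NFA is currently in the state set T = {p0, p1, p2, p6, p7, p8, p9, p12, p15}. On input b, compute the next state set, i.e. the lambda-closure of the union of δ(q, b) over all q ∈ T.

{p0, p1, p2, p3, p4, p5, p6, p7, p8, p9, p12, p15}

p0 on b → {p0}.
p1 on b → {p7}.
p6 on b → {p5}.
p12 on b → {p4, p6}.
No b-transition from p2, p7, p8, p9, p15.
Union after reading b: {p0, p4, p5, p6, p7}.
Now take the lambda-closure:
From p0 via lambda: add p12.
From p5 via lambda: add p3, p15.
From p15 via lambda: add p2.
From p2 via lambda: add p9.
From p9 via lambda: add p1, p8.
No new states can be added; the closed set is {p0, p1, p2, p3, p4, p5, p6, p7, p8, p9, p12, p15}.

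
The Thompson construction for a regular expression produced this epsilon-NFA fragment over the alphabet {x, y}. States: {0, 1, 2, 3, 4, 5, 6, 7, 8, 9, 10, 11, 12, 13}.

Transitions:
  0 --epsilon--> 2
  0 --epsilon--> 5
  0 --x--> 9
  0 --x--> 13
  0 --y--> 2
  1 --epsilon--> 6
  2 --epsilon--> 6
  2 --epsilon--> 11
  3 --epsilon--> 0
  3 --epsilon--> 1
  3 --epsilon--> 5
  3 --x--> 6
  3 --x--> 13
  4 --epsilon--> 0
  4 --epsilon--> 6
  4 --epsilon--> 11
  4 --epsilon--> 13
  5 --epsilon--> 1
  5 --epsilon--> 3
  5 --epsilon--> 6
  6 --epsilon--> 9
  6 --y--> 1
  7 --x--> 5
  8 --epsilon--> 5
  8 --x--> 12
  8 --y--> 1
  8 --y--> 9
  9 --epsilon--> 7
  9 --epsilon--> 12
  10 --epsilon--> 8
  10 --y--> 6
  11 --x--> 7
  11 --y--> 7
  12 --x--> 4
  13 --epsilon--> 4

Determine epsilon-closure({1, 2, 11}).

Start with {1, 2, 11}.
From 1 via epsilon: add 6.
From 6 via epsilon: add 9.
From 9 via epsilon: add 7, 12.
No new states can be added; the closed set is {1, 2, 6, 7, 9, 11, 12}.

{1, 2, 6, 7, 9, 11, 12}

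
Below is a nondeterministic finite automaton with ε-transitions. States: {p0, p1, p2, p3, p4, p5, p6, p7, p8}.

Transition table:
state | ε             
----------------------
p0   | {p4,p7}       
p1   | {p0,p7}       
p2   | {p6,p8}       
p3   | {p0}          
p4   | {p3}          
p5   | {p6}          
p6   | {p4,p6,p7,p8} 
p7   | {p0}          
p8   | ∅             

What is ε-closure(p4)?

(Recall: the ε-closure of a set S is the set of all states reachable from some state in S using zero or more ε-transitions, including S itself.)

{p0, p3, p4, p7}

Start with {p4}.
From p4 via ε: add p3.
From p3 via ε: add p0.
From p0 via ε: add p7.
No new states can be added; the closed set is {p0, p3, p4, p7}.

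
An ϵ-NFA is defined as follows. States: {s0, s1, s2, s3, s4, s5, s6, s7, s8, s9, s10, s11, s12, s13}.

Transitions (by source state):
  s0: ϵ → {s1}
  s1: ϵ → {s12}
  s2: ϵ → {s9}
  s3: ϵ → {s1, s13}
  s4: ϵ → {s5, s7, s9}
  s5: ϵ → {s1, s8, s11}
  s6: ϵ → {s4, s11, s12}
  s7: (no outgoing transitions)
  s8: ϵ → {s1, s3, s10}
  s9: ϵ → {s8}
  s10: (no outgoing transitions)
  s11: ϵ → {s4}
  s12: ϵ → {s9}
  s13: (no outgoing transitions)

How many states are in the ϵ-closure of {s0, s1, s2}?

Start with {s0, s1, s2}.
From s1 via ϵ: add s12.
From s2 via ϵ: add s9.
From s9 via ϵ: add s8.
From s8 via ϵ: add s3, s10.
From s3 via ϵ: add s13.
ϵ-closure = {s0, s1, s2, s3, s8, s9, s10, s12, s13}, which has 9 states.

9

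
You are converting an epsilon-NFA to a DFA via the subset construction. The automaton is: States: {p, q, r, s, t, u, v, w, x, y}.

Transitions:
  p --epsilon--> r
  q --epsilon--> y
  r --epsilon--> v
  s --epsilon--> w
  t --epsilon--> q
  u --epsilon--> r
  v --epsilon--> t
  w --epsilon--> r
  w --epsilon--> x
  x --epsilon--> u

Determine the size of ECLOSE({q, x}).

7

Start with {q, x}.
From q via epsilon: add y.
From x via epsilon: add u.
From u via epsilon: add r.
From r via epsilon: add v.
From v via epsilon: add t.
epsilon-closure = {q, r, t, u, v, x, y}, which has 7 states.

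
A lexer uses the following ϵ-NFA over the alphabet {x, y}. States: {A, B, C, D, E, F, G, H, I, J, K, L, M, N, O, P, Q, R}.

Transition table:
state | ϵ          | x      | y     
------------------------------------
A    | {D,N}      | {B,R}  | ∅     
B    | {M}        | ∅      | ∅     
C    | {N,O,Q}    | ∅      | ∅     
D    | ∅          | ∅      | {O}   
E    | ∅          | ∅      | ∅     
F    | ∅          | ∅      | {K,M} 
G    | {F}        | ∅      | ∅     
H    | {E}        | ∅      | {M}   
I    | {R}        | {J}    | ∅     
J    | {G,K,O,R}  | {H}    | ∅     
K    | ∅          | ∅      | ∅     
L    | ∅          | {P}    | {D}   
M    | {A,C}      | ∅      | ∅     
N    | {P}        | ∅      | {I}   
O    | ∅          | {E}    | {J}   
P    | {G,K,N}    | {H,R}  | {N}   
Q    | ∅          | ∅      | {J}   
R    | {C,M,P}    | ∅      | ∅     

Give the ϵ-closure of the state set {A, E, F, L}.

Start with {A, E, F, L}.
From A via ϵ: add D, N.
From N via ϵ: add P.
From P via ϵ: add G, K.
No new states can be added; the closed set is {A, D, E, F, G, K, L, N, P}.

{A, D, E, F, G, K, L, N, P}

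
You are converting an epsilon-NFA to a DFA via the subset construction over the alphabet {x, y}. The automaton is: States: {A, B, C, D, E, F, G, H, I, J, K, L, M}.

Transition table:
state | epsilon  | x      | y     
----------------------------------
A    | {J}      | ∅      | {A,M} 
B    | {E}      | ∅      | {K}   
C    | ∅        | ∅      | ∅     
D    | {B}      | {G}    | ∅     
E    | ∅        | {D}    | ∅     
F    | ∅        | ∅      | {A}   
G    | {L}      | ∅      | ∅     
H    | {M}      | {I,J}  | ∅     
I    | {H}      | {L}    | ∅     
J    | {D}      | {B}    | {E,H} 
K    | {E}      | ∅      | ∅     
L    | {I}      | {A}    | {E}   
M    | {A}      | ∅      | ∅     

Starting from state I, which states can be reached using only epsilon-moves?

{A, B, D, E, H, I, J, M}

Start with {I}.
From I via epsilon: add H.
From H via epsilon: add M.
From M via epsilon: add A.
From A via epsilon: add J.
From J via epsilon: add D.
From D via epsilon: add B.
From B via epsilon: add E.
No new states can be added; the closed set is {A, B, D, E, H, I, J, M}.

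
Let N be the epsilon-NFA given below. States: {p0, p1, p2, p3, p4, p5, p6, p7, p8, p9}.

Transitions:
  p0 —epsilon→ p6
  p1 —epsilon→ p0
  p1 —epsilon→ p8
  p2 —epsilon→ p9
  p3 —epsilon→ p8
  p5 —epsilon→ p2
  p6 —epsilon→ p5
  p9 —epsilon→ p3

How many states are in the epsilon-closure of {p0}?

7

Start with {p0}.
From p0 via epsilon: add p6.
From p6 via epsilon: add p5.
From p5 via epsilon: add p2.
From p2 via epsilon: add p9.
From p9 via epsilon: add p3.
From p3 via epsilon: add p8.
epsilon-closure = {p0, p2, p3, p5, p6, p8, p9}, which has 7 states.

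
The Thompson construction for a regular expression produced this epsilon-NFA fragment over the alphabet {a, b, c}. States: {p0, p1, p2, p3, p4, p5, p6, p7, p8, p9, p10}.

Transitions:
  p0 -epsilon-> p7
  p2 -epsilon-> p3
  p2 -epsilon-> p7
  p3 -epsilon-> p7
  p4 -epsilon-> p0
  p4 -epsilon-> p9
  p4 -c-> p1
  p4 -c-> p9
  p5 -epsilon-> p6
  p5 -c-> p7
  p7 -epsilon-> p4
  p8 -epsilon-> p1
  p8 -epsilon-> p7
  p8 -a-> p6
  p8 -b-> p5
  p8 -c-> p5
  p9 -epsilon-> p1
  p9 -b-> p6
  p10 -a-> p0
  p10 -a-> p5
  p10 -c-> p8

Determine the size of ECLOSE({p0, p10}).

Start with {p0, p10}.
From p0 via epsilon: add p7.
From p7 via epsilon: add p4.
From p4 via epsilon: add p9.
From p9 via epsilon: add p1.
epsilon-closure = {p0, p1, p4, p7, p9, p10}, which has 6 states.

6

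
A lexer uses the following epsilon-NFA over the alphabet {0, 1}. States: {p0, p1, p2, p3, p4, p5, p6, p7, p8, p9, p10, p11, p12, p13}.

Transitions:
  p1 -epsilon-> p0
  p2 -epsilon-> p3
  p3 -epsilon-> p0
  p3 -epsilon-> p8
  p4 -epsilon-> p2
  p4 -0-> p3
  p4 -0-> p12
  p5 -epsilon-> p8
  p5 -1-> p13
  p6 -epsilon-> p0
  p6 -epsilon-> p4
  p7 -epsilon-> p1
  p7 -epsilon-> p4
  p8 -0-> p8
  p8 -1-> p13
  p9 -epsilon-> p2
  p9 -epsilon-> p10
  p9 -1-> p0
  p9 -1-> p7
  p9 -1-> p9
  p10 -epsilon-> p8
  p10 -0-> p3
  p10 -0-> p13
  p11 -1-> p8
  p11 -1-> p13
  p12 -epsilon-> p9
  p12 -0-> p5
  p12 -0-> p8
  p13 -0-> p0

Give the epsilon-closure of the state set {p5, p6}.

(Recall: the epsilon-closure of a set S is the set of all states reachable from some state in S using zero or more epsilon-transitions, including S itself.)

Start with {p5, p6}.
From p5 via epsilon: add p8.
From p6 via epsilon: add p0, p4.
From p4 via epsilon: add p2.
From p2 via epsilon: add p3.
No new states can be added; the closed set is {p0, p2, p3, p4, p5, p6, p8}.

{p0, p2, p3, p4, p5, p6, p8}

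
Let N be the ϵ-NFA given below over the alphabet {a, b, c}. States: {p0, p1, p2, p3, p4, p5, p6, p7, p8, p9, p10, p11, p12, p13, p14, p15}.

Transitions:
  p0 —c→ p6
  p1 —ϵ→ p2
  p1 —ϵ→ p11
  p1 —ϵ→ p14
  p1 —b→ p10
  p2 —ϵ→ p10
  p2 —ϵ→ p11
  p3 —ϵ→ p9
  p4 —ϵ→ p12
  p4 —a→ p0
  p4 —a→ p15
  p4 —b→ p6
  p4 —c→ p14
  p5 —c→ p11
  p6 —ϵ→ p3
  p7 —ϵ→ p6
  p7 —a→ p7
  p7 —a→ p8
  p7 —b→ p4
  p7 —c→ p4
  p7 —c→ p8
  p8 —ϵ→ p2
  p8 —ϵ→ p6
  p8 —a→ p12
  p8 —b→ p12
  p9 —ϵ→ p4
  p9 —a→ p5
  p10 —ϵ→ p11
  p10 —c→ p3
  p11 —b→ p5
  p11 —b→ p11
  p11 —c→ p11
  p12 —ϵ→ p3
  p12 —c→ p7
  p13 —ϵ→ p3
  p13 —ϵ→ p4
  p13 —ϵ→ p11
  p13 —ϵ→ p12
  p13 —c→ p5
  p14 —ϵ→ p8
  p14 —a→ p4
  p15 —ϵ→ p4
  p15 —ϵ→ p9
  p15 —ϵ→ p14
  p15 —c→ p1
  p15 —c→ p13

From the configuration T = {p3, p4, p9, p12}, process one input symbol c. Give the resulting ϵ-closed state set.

p4 on c → {p14}.
p12 on c → {p7}.
No c-transition from p3, p9.
Union after reading c: {p7, p14}.
Now take the ϵ-closure:
From p7 via ϵ: add p6.
From p14 via ϵ: add p8.
From p6 via ϵ: add p3.
From p8 via ϵ: add p2.
From p2 via ϵ: add p10, p11.
From p3 via ϵ: add p9.
From p9 via ϵ: add p4.
From p4 via ϵ: add p12.
No new states can be added; the closed set is {p2, p3, p4, p6, p7, p8, p9, p10, p11, p12, p14}.

{p2, p3, p4, p6, p7, p8, p9, p10, p11, p12, p14}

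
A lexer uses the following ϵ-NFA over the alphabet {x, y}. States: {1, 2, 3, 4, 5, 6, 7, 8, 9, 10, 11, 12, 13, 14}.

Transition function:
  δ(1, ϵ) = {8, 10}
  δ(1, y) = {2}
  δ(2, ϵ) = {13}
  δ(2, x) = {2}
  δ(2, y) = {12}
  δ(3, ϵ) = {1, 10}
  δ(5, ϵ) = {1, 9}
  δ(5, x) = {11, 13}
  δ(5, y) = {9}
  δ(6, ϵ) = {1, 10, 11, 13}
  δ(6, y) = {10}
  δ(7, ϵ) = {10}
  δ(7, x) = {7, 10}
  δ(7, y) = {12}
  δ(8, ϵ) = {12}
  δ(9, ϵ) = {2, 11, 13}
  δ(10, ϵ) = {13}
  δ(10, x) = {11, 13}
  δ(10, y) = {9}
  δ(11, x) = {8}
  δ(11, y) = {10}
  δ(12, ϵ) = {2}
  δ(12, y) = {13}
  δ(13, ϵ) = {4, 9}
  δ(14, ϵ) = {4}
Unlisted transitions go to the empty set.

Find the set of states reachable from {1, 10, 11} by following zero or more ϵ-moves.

Start with {1, 10, 11}.
From 1 via ϵ: add 8.
From 10 via ϵ: add 13.
From 8 via ϵ: add 12.
From 13 via ϵ: add 4, 9.
From 9 via ϵ: add 2.
No new states can be added; the closed set is {1, 2, 4, 8, 9, 10, 11, 12, 13}.

{1, 2, 4, 8, 9, 10, 11, 12, 13}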